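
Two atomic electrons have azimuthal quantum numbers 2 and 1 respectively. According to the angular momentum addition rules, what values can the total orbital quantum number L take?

L = 1, 2, 3

By the triangle rule, |l₁ − l₂| ≤ L ≤ l₁ + l₂.
So L can be 1, 2, 3.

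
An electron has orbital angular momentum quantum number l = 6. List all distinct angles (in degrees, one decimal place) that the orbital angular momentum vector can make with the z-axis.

θ ∈ {22.2°, 39.5°, 51.9°, 62.4°, 72.0°, 81.1°, 90.0°, 98.9°, 108.0°, 117.6°, 128.1°, 140.5°, 157.8°}

|L| = √(l(l+1)) ℏ = √42 ℏ.
cos θ = m_l/√42 for each m_l ∈ {-6, -5, -4, -3, -2, -1, 0, 1, 2, 3, 4, 5, 6}.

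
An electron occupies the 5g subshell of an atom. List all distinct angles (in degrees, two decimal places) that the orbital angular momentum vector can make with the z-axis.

θ ∈ {26.57°, 47.87°, 63.43°, 77.08°, 90.00°, 102.92°, 116.57°, 132.13°, 153.43°}

For 5g, l = 4.
|L| = ℏ√(l(l+1)) = 2√5 ℏ.
cos θ = m_l/√20 for each m_l ∈ {-4, -3, -2, -1, 0, 1, 2, 3, 4}.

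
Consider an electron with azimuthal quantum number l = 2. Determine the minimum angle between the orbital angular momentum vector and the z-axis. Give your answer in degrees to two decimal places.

|L| = √(l(l+1)) ℏ = √6 ℏ.
The smallest angle corresponds to the largest L_z, i.e. m_l = l = 2, giving L_z = 2ℏ.
cos θ_min = 2/√6, so θ_min ≈ 35.26°.

θ_min ≈ 35.26°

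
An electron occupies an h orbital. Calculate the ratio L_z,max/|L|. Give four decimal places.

L_z,max/|L| = 0.9129

H corresponds to l = 5.
|L| = √30 ℏ ≈ 5.4772ℏ, while L_z,max = lℏ = 5ℏ.
L_z,max/|L| = 5/√30 = 0.9129.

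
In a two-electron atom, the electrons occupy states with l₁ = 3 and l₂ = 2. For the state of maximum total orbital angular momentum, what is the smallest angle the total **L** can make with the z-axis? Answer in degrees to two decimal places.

Angular momentum addition gives L = |l₁ − l₂|, …, l₁ + l₂.
So L can be 1, 2, 3, 4, 5.
The maximum is L = 5, with |L_tot| = ℏ√(5·6) = √30 ℏ.
The minimum angle with z is arccos(5/√30) ≈ 24.09°.

θ_min ≈ 24.09°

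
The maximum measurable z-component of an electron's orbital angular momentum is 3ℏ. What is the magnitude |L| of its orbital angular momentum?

L_z,max = lℏ, so l = 3.
|L| = ℏ√(l(l+1)) = 2√3 ℏ.

|L| = 2√3 ℏ ≈ 3.464ℏ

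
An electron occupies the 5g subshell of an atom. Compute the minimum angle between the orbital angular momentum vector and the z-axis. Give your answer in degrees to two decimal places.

θ_min ≈ 26.57°

5g means n = 5, l = 4.
|L| = √(l(l+1)) ℏ = 2√5 ℏ.
The smallest angle corresponds to the largest L_z, i.e. m_l = l = 4, giving L_z = 4ℏ.
cos θ_min = 4/√20, so θ_min ≈ 26.57°.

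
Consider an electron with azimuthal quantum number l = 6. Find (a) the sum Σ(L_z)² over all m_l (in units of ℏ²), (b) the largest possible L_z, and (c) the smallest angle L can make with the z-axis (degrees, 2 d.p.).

Σ(L_z)² = 182 ℏ²; L_z,max = 6ℏ; θ_min ≈ 22.21°

Σ m_l² = 182, so Σ(L_z)² = 182 ℏ².
L_z,max = lℏ = 6ℏ.
cos θ_min = 6/√42, so θ_min ≈ 22.21°.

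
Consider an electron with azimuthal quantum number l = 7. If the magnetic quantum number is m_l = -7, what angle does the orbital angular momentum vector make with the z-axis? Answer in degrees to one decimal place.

θ ≈ 159.3°

|L|² = l(l+1)ℏ² = 56ℏ², so |L| = 2√14 ℏ.
L_z = m_l ℏ = −7ℏ.
cos θ = L_z/|L| = -7/√56, so θ ≈ 159.3°.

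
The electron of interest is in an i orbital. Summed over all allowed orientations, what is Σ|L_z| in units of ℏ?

An i state has l = 6.
m_l ∈ {-6, -5, -4, -3, -2, -1, 0, 1, 2, 3, 4, 5, 6}.
Σ|m_l| = 2·6(6+1)/2 = 42.

Σ|L_z| = 42 ℏ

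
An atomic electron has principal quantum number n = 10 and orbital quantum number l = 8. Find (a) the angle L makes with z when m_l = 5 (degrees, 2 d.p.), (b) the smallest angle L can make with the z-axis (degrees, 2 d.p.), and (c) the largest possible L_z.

For m_l = 5: cos θ = 5/√72, θ ≈ 53.90°.
cos θ_min = 8/√72, so θ_min ≈ 19.47°.
L_z,max = lℏ = 8ℏ.

θ(m_l=5) ≈ 53.90°; θ_min ≈ 19.47°; L_z,max = 8ℏ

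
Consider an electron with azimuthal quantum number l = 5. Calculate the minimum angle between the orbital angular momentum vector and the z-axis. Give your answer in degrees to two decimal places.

|L| = √(l(l+1)) ℏ = √30 ℏ.
The smallest angle corresponds to the largest L_z, i.e. m_l = l = 5, giving L_z = 5ℏ.
cos θ_min = 5/√30, so θ_min ≈ 24.09°.

θ_min ≈ 24.09°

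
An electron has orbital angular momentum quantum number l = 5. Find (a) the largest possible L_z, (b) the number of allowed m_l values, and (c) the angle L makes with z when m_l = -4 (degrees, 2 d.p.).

L_z,max = 5ℏ; 11 values; θ(m_l=-4) ≈ 136.91°

L_z,max = lℏ = 5ℏ.
There are 2l+1 = 11 values of m_l.
For m_l = -4: cos θ = -4/√30, θ ≈ 136.91°.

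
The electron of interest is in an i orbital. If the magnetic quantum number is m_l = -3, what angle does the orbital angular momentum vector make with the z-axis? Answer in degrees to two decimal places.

An i state has l = 6.
|L|² = l(l+1)ℏ² = 42ℏ², so |L| = √42 ℏ.
L_z = m_l ℏ = −3ℏ.
cos θ = L_z/|L| = -3/√42, so θ ≈ 117.58°.

θ ≈ 117.58°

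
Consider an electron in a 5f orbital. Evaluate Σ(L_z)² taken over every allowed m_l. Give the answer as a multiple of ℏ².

5f means n = 5, l = 3.
The allowed m_l values are -3, -2, -1, 0, 1, 2, 3.
Σ m_l² = 2·(1 + 4 + 9) = 28.

Σ(L_z)² = 28 ℏ²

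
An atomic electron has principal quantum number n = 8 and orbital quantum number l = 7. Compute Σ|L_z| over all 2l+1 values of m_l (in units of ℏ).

m_l runs from −7 to 7, i.e. {-7, -6, -5, -4, -3, -2, -1, 0, 1, 2, 3, 4, 5, 6, 7}.
Σ|m_l| = l(l+1) = 56.

Σ|L_z| = 56 ℏ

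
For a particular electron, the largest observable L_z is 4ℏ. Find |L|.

Since max m_l = l, l = 4.
Then |L| = ℏ√(4·5) = 2√5 ℏ.

|L| = 2√5 ℏ ≈ 4.472ℏ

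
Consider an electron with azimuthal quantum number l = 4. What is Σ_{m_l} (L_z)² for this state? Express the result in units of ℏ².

The allowed m_l values are -4, -3, -2, -1, 0, 1, 2, 3, 4.
Σ m_l² = l(l+1)(2l+1)/3 = 4·5·9/3 = 60.

Σ(L_z)² = 60 ℏ²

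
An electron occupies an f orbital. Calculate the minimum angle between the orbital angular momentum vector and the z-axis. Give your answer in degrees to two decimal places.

An f state has l = 3.
|L|² = l(l+1)ℏ² = 12ℏ², so |L| = 2√3 ℏ.
The smallest angle corresponds to the largest L_z, i.e. m_l = l = 3, giving L_z = 3ℏ.
cos θ_min = 3/√12, so θ_min ≈ 30.00°.

θ_min ≈ 30.00°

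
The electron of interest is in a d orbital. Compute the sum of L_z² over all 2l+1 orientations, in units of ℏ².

Σ(L_z)² = 10 ℏ²

A d state has l = 2.
m_l ∈ {-2, -1, 0, 1, 2}.
Σ m_l² = l(l+1)(2l+1)/3 = 2·3·5/3 = 10.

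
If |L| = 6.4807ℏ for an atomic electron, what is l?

(|L|/ℏ)² = l(l+1) = 42.
The positive root is l = 6.

l = 6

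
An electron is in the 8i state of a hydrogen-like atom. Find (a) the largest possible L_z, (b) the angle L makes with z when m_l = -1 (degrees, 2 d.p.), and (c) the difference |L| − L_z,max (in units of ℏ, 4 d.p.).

L_z,max = 6ℏ; θ(m_l=-1) ≈ 98.88°; |L|−L_z,max ≈ 0.4807ℏ

The 8i subshell has l = 6.
L_z,max = lℏ = 6ℏ.
For m_l = -1: cos θ = -1/√42, θ ≈ 98.88°.
|L| − L_z,max = (√42 − 6)ℏ ≈ 0.4807ℏ.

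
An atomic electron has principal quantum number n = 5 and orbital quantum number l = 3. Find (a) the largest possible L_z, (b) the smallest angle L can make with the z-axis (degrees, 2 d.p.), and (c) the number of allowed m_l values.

L_z,max = 3ℏ; θ_min ≈ 30.00°; 7 values

L_z,max = lℏ = 3ℏ.
cos θ_min = 3/√12, so θ_min ≈ 30.00°.
There are 2l+1 = 7 values of m_l.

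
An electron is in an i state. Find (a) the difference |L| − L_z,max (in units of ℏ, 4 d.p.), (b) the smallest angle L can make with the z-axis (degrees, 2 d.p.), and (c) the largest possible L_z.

|L|−L_z,max ≈ 0.4807ℏ; θ_min ≈ 22.21°; L_z,max = 6ℏ

For an i orbital, l = 6.
|L| − L_z,max = (√42 − 6)ℏ ≈ 0.4807ℏ.
cos θ_min = 6/√42, so θ_min ≈ 22.21°.
L_z,max = lℏ = 6ℏ.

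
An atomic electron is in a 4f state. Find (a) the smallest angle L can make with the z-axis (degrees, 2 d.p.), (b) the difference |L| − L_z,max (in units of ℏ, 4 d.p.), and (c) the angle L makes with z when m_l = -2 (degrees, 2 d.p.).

θ_min ≈ 30.00°; |L|−L_z,max ≈ 0.4641ℏ; θ(m_l=-2) ≈ 125.26°

For 4f, l = 3.
cos θ_min = 3/√12, so θ_min ≈ 30.00°.
|L| − L_z,max = (2√3 − 3)ℏ ≈ 0.4641ℏ.
For m_l = -2: cos θ = -2/√12, θ ≈ 125.26°.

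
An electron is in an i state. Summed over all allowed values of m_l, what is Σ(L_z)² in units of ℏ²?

An i state has l = 6.
m_l runs from −6 to 6, i.e. {-6, -5, -4, -3, -2, -1, 0, 1, 2, 3, 4, 5, 6}.
Σ m_l² = l(l+1)(2l+1)/3 = 6·7·13/3 = 182.

Σ(L_z)² = 182 ℏ²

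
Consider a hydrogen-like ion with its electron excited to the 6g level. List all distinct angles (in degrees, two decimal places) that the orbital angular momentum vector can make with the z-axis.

The 6g level has l = 4.
|L|² = l(l+1)ℏ² = 20ℏ², so |L| = 2√5 ℏ.
cos θ = m_l/√20 for each m_l ∈ {-4, -3, -2, -1, 0, 1, 2, 3, 4}.

θ ∈ {26.57°, 47.87°, 63.43°, 77.08°, 90.00°, 102.92°, 116.57°, 132.13°, 153.43°}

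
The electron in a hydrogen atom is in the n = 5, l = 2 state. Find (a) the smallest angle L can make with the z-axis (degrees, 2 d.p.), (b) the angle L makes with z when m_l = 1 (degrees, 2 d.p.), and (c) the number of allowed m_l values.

cos θ_min = 2/√6, so θ_min ≈ 35.26°.
For m_l = 1: cos θ = 1/√6, θ ≈ 65.91°.
There are 2l+1 = 5 values of m_l.

θ_min ≈ 35.26°; θ(m_l=1) ≈ 65.91°; 5 values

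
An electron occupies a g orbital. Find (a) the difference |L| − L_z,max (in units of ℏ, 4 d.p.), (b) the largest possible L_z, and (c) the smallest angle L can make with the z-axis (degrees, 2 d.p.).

A g state has l = 4.
|L| − L_z,max = (2√5 − 4)ℏ ≈ 0.4721ℏ.
L_z,max = lℏ = 4ℏ.
cos θ_min = 4/√20, so θ_min ≈ 26.57°.

|L|−L_z,max ≈ 0.4721ℏ; L_z,max = 4ℏ; θ_min ≈ 26.57°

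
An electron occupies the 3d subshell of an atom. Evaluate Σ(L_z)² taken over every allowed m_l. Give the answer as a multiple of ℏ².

3d means n = 3, l = 2.
The allowed m_l values are -2, -1, 0, 1, 2.
Σ m_l² = l(l+1)(2l+1)/3 = 2·3·5/3 = 10.

Σ(L_z)² = 10 ℏ²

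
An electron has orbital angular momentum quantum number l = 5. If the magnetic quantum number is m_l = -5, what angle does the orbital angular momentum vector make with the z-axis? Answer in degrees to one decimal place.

|L|² = l(l+1)ℏ² = 30ℏ², so |L| = √30 ℏ.
L_z = m_l ℏ = −5ℏ.
cos θ = L_z/|L| = -5/√30, so θ ≈ 155.9°.

θ ≈ 155.9°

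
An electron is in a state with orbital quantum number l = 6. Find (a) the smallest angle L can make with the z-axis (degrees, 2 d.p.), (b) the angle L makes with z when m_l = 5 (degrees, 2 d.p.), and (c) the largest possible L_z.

θ_min ≈ 22.21°; θ(m_l=5) ≈ 39.51°; L_z,max = 6ℏ

cos θ_min = 6/√42, so θ_min ≈ 22.21°.
For m_l = 5: cos θ = 5/√42, θ ≈ 39.51°.
L_z,max = lℏ = 6ℏ.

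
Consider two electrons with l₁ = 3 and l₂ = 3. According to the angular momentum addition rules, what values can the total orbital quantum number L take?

L = 0, 1, 2, 3, 4, 5, 6

By the triangle rule, |l₁ − l₂| ≤ L ≤ l₁ + l₂.
Allowed values: L = 0, 1, 2, 3, 4, 5, 6.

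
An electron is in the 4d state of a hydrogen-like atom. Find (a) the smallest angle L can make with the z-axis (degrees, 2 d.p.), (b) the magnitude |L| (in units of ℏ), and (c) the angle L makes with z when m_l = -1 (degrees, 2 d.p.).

θ_min ≈ 35.26°; |L| = √6 ℏ ≈ 2.449ℏ; θ(m_l=-1) ≈ 114.09°

For 4d, l = 2.
cos θ_min = 2/√6, so θ_min ≈ 35.26°.
|L| = ℏ√(2·3) = √6 ℏ ≈ 2.449ℏ.
For m_l = -1: cos θ = -1/√6, θ ≈ 114.09°.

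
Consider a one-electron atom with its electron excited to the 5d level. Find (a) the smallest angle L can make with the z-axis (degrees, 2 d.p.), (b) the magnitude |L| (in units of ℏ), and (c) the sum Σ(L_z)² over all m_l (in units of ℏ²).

The 5d level has l = 2.
cos θ_min = 2/√6, so θ_min ≈ 35.26°.
|L| = ℏ√(2·3) = √6 ℏ ≈ 2.449ℏ.
Σ m_l² = 10, so Σ(L_z)² = 10 ℏ².

θ_min ≈ 35.26°; |L| = √6 ℏ ≈ 2.449ℏ; Σ(L_z)² = 10 ℏ²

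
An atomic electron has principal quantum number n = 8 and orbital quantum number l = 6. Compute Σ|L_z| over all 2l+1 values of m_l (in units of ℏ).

m_l ∈ {-6, -5, -4, -3, -2, -1, 0, 1, 2, 3, 4, 5, 6}.
Σ|m_l| = 2·6(6+1)/2 = 42.

Σ|L_z| = 42 ℏ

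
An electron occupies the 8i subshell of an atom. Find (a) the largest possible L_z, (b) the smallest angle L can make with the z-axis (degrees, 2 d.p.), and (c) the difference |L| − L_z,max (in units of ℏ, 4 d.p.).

L_z,max = 6ℏ; θ_min ≈ 22.21°; |L|−L_z,max ≈ 0.4807ℏ

8i means n = 8, l = 6.
L_z,max = lℏ = 6ℏ.
cos θ_min = 6/√42, so θ_min ≈ 22.21°.
|L| − L_z,max = (√42 − 6)ℏ ≈ 0.4807ℏ.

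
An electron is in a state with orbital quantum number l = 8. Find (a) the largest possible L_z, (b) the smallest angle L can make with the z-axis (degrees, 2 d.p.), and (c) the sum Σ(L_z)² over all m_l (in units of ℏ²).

L_z,max = 8ℏ; θ_min ≈ 19.47°; Σ(L_z)² = 408 ℏ²

L_z,max = lℏ = 8ℏ.
cos θ_min = 8/√72, so θ_min ≈ 19.47°.
Σ m_l² = 408, so Σ(L_z)² = 408 ℏ².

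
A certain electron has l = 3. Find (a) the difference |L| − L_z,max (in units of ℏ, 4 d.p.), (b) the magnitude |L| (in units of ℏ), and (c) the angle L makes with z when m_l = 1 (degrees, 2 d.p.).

|L| − L_z,max = (2√3 − 3)ℏ ≈ 0.4641ℏ.
|L| = ℏ√(3·4) = 2√3 ℏ ≈ 3.464ℏ.
For m_l = 1: cos θ = 1/√12, θ ≈ 73.22°.

|L|−L_z,max ≈ 0.4641ℏ; |L| = 2√3 ℏ ≈ 3.464ℏ; θ(m_l=1) ≈ 73.22°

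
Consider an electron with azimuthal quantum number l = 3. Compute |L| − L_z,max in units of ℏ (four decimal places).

|L| − L_z,max ≈ 0.4641ℏ

|L| = 2√3 ℏ ≈ 3.4641ℏ, while L_z,max = lℏ = 3ℏ.
The difference is (2√3 − 3)ℏ ≈ 0.4641ℏ.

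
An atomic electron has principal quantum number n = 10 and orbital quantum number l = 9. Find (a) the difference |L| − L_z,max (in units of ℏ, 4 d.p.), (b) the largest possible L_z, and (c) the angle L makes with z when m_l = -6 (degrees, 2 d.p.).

|L| − L_z,max = (3√10 − 9)ℏ ≈ 0.4868ℏ.
L_z,max = lℏ = 9ℏ.
For m_l = -6: cos θ = -6/√90, θ ≈ 129.23°.

|L|−L_z,max ≈ 0.4868ℏ; L_z,max = 9ℏ; θ(m_l=-6) ≈ 129.23°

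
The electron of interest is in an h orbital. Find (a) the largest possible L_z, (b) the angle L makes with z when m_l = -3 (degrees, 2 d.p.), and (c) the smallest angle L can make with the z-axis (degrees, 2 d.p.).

For an h orbital, l = 5.
L_z,max = lℏ = 5ℏ.
For m_l = -3: cos θ = -3/√30, θ ≈ 123.21°.
cos θ_min = 5/√30, so θ_min ≈ 24.09°.

L_z,max = 5ℏ; θ(m_l=-3) ≈ 123.21°; θ_min ≈ 24.09°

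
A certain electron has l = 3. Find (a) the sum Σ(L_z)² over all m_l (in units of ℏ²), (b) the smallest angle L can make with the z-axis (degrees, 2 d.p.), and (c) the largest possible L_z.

Σ(L_z)² = 28 ℏ²; θ_min ≈ 30.00°; L_z,max = 3ℏ

Σ m_l² = 28, so Σ(L_z)² = 28 ℏ².
cos θ_min = 3/√12, so θ_min ≈ 30.00°.
L_z,max = lℏ = 3ℏ.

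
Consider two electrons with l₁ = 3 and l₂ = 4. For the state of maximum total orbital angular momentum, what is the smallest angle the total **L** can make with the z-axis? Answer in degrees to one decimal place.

Angular momentum addition gives L = |l₁ − l₂|, …, l₁ + l₂.
L ∈ {1, 2, 3, 4, 5, 6, 7}.
The maximum is L = 7, with |L_tot| = ℏ√(7·8) = 2√14 ℏ.
The minimum angle with z is arccos(7/√56) ≈ 20.7°.

θ_min ≈ 20.7°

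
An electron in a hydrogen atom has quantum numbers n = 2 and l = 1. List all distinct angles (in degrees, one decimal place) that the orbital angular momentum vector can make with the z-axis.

θ ∈ {45.0°, 90.0°, 135.0°}

|L| = √(l(l+1)) ℏ = √2 ℏ.
cos θ = m_l/√2 for each m_l ∈ {-1, 0, 1}.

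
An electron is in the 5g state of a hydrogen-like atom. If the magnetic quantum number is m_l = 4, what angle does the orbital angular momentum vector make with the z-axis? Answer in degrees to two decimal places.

θ ≈ 26.57°

For 5g, l = 4.
|L|² = l(l+1)ℏ² = 20ℏ², so |L| = 2√5 ℏ.
L_z = m_l ℏ = 4ℏ.
cos θ = L_z/|L| = 4/√20, so θ ≈ 26.57°.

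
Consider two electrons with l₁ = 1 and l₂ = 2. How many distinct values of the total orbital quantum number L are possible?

By the triangle rule, |l₁ − l₂| ≤ L ≤ l₁ + l₂.
So L can be 1, 2, 3.
That is 3 values.

3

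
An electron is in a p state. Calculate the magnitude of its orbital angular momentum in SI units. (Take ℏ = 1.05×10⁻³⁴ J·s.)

For a p orbital, l = 1.
|L| = ℏ√(l(l+1)) = ℏ√(1·2) = √2 ℏ
Numerically, |L| = 1.414 × (1.05×10⁻³⁴ J·s) = 1.48×10⁻³⁴ J·s.

|L| = 1.48×10⁻³⁴ J·s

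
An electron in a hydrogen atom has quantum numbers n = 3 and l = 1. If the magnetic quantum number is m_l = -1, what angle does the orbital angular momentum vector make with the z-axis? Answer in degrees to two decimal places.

θ ≈ 135.00°

|L|² = l(l+1)ℏ² = 2ℏ², so |L| = √2 ℏ.
L_z = m_l ℏ = −1ℏ.
cos θ = L_z/|L| = -1/√2, so θ ≈ 135.00°.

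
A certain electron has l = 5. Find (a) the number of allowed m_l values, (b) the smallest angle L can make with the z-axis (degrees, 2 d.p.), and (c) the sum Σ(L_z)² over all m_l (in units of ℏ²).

11 values; θ_min ≈ 24.09°; Σ(L_z)² = 110 ℏ²

There are 2l+1 = 11 values of m_l.
cos θ_min = 5/√30, so θ_min ≈ 24.09°.
Σ m_l² = 110, so Σ(L_z)² = 110 ℏ².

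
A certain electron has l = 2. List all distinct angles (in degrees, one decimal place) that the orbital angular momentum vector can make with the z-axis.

θ ∈ {35.3°, 65.9°, 90.0°, 114.1°, 144.7°}

|L| = √(l(l+1)) ℏ = √6 ℏ.
cos θ = m_l/√6 for each m_l ∈ {-2, -1, 0, 1, 2}.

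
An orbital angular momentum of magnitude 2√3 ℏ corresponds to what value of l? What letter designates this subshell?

l = 3 (f orbital)

Since |L|² = l(l+1)ℏ², l(l+1) = 12.
Solving: l = 3.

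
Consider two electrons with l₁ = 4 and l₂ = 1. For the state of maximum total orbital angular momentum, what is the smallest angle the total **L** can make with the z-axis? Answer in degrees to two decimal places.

By the triangle rule, |l₁ − l₂| ≤ L ≤ l₁ + l₂.
L ∈ {3, 4, 5}.
The maximum is L = 5, with |L_tot| = ℏ√(5·6) = √30 ℏ.
The minimum angle with z is arccos(5/√30) ≈ 24.09°.

θ_min ≈ 24.09°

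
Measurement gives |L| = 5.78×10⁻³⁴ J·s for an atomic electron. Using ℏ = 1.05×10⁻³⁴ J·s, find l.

|L|/ℏ = (5.78×10⁻³⁴)/(1.05×10⁻³⁴) ≈ 5.505.
Set l(l+1) = 30.30; the integer solution is l = 5.

l = 5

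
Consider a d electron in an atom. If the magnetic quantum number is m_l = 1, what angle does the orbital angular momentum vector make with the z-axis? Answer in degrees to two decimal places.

The letter d corresponds to l = 2.
|L|² = l(l+1)ℏ² = 6ℏ², so |L| = √6 ℏ.
L_z = m_l ℏ = 1ℏ.
cos θ = L_z/|L| = 1/√6, so θ ≈ 65.91°.

θ ≈ 65.91°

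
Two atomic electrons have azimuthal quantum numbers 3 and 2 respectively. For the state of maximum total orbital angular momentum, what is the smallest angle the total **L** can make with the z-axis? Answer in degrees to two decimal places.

θ_min ≈ 24.09°

The total orbital quantum number L ranges from |l₁ − l₂| to l₁ + l₂ in integer steps.
So L can be 1, 2, 3, 4, 5.
The maximum is L = 5, with |L_tot| = ℏ√(5·6) = √30 ℏ.
The minimum angle with z is arccos(5/√30) ≈ 24.09°.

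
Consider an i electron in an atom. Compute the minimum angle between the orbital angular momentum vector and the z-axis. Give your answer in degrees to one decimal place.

An i state has l = 6.
|L| = √(l(l+1)) ℏ = √42 ℏ.
The smallest angle corresponds to the largest L_z, i.e. m_l = l = 6, giving L_z = 6ℏ.
cos θ_min = 6/√42, so θ_min ≈ 22.2°.

θ_min ≈ 22.2°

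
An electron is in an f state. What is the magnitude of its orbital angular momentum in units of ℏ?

An f state has l = 3.
|L| = ℏ√(l(l+1)) = ℏ√(3·4) = 2√3 ℏ

|L| = 2√3 ℏ ≈ 3.464ℏ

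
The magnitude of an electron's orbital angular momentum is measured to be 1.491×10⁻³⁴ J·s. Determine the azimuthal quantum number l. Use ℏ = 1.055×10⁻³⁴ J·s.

l = 1

|L|/ℏ = (1.491×10⁻³⁴)/(1.055×10⁻³⁴) ≈ 1.413.
l(l+1) ≈ 1.413² ≈ 2.00, so l = 1.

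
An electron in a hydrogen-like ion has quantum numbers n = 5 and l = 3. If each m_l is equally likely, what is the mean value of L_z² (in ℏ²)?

m_l runs from −3 to 3, i.e. {-3, -2, -1, 0, 1, 2, 3}.
⟨L_z²⟩ = ℏ²·(Σ m_l²)/(2l+1) = ℏ²·28/7 = 4ℏ².

⟨L_z²⟩ = 4 ℏ²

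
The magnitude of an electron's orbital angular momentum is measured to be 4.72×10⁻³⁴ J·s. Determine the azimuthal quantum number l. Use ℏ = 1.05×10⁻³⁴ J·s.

l = 4

Dividing by ℏ: |L|/ℏ ≈ 4.495.
(|L|/ℏ)² = l(l+1) ≈ 20.21 ⇒ l = 4.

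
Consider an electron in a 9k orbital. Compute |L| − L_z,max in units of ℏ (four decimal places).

The 9k subshell has l = 7.
|L| = 2√14 ℏ ≈ 7.4833ℏ, while L_z,max = lℏ = 7ℏ.
The difference is (2√14 − 7)ℏ ≈ 0.4833ℏ.

|L| − L_z,max ≈ 0.4833ℏ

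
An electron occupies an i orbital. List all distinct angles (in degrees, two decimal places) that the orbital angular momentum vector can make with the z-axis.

θ ∈ {22.21°, 39.51°, 51.89°, 62.42°, 72.02°, 81.12°, 90.00°, 98.88°, 107.98°, 117.58°, 128.11°, 140.49°, 157.79°}

An i state has l = 6.
|L|² = l(l+1)ℏ² = 42ℏ², so |L| = √42 ℏ.
cos θ = m_l/√42 for each m_l ∈ {-6, -5, -4, -3, -2, -1, 0, 1, 2, 3, 4, 5, 6}.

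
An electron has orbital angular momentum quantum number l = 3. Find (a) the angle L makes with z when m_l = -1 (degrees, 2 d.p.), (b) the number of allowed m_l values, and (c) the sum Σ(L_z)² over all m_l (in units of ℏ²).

θ(m_l=-1) ≈ 106.78°; 7 values; Σ(L_z)² = 28 ℏ²

For m_l = -1: cos θ = -1/√12, θ ≈ 106.78°.
There are 2l+1 = 7 values of m_l.
Σ m_l² = 28, so Σ(L_z)² = 28 ℏ².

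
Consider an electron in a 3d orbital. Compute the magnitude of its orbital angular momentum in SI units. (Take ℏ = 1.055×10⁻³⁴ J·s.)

|L| = 2.584×10⁻³⁴ J·s

3d means n = 3, l = 2.
|L| = ℏ√(l(l+1)) = ℏ√(2·3) = √6 ℏ
Numerically, |L| = 2.449 × (1.055×10⁻³⁴ J·s) = 2.584×10⁻³⁴ J·s.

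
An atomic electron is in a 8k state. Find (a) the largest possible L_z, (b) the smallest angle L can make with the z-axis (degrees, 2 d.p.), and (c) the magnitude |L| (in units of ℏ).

L_z,max = 7ℏ; θ_min ≈ 20.70°; |L| = 2√14 ℏ ≈ 7.483ℏ

8k means n = 8, l = 7.
L_z,max = lℏ = 7ℏ.
cos θ_min = 7/√56, so θ_min ≈ 20.70°.
|L| = ℏ√(7·8) = 2√14 ℏ ≈ 7.483ℏ.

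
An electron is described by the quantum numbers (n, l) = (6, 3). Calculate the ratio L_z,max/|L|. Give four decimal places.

|L| = 2√3 ℏ ≈ 3.4641ℏ, while L_z,max = lℏ = 3ℏ.
L_z,max/|L| = 3/√12 = 0.8660.

L_z,max/|L| = 0.8660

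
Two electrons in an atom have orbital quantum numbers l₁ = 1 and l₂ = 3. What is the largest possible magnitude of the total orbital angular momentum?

Angular momentum addition gives L = |l₁ − l₂|, …, l₁ + l₂.
So L can be 2, 3, 4.
The largest magnitude corresponds to L = 4: |L_tot| = ℏ√(4·5) = 2√5 ℏ.

|L_tot|_max = 2√5 ℏ ≈ 4.472ℏ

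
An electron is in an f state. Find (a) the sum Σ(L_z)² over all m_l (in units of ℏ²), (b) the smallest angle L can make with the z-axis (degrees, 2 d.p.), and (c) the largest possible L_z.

An f state has l = 3.
Σ m_l² = 28, so Σ(L_z)² = 28 ℏ².
cos θ_min = 3/√12, so θ_min ≈ 30.00°.
L_z,max = lℏ = 3ℏ.

Σ(L_z)² = 28 ℏ²; θ_min ≈ 30.00°; L_z,max = 3ℏ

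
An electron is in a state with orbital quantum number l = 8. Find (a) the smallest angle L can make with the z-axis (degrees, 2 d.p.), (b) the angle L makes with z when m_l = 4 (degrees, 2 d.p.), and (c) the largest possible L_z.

cos θ_min = 8/√72, so θ_min ≈ 19.47°.
For m_l = 4: cos θ = 4/√72, θ ≈ 61.87°.
L_z,max = lℏ = 8ℏ.

θ_min ≈ 19.47°; θ(m_l=4) ≈ 61.87°; L_z,max = 8ℏ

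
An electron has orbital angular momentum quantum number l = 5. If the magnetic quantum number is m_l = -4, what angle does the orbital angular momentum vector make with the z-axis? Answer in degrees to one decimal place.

|L| = √(l(l+1)) ℏ = √30 ℏ.
L_z = m_l ℏ = −4ℏ.
cos θ = L_z/|L| = -4/√30, so θ ≈ 136.9°.

θ ≈ 136.9°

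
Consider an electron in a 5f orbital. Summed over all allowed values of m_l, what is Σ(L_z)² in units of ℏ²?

The 5f subshell has l = 3.
m_l ∈ {-3, -2, -1, 0, 1, 2, 3}.
Summing m² from −3 to 3: Σ m_l² = 28.

Σ(L_z)² = 28 ℏ²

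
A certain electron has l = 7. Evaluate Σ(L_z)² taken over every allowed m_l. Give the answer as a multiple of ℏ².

Σ(L_z)² = 280 ℏ²

The allowed m_l values are -7, -6, -5, -4, -3, -2, -1, 0, 1, 2, 3, 4, 5, 6, 7.
Σ m_l² = l(l+1)(2l+1)/3 = 7·8·15/3 = 280.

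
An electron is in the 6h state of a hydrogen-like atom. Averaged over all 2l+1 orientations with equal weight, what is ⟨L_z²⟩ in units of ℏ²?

⟨L_z²⟩ = 10 ℏ²

6h means n = 6, l = 5.
m_l runs from −5 to 5, i.e. {-5, -4, -3, -2, -1, 0, 1, 2, 3, 4, 5}.
⟨L_z²⟩ = ℏ²·(Σ m_l²)/(2l+1) = ℏ²·110/11 = 10ℏ².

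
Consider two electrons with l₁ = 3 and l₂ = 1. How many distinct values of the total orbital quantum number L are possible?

Angular momentum addition gives L = |l₁ − l₂|, …, l₁ + l₂.
So L can be 2, 3, 4.
That is 3 values.

3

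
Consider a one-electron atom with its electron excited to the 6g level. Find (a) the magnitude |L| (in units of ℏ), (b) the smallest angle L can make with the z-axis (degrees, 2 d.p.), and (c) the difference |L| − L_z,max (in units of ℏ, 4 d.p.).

The 6g level has l = 4.
|L| = ℏ√(4·5) = 2√5 ℏ ≈ 4.472ℏ.
cos θ_min = 4/√20, so θ_min ≈ 26.57°.
|L| − L_z,max = (2√5 − 4)ℏ ≈ 0.4721ℏ.

|L| = 2√5 ℏ ≈ 4.472ℏ; θ_min ≈ 26.57°; |L|−L_z,max ≈ 0.4721ℏ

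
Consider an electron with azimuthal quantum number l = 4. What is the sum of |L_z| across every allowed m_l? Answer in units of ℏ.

Σ|L_z| = 20 ℏ

m_l runs from −4 to 4, i.e. {-4, -3, -2, -1, 0, 1, 2, 3, 4}.
Σ|m_l| = l(l+1) = 20.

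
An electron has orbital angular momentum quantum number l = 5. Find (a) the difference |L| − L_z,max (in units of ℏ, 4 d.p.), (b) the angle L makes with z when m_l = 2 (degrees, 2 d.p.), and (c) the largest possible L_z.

|L|−L_z,max ≈ 0.4772ℏ; θ(m_l=2) ≈ 68.58°; L_z,max = 5ℏ

|L| − L_z,max = (√30 − 5)ℏ ≈ 0.4772ℏ.
For m_l = 2: cos θ = 2/√30, θ ≈ 68.58°.
L_z,max = lℏ = 5ℏ.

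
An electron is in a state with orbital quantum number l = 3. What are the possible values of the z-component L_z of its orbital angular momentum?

L_z = m_l ℏ with m_l ranging from −l to +l in integer steps.
For l = 3: m_l ∈ {-3, -2, -1, 0, 1, 2, 3}.

L_z ∈ {−3ℏ, −2ℏ, −ℏ, 0, ℏ, 2ℏ, 3ℏ}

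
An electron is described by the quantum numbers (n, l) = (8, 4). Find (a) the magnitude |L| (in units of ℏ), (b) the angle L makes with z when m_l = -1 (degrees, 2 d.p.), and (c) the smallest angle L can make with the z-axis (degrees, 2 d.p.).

|L| = 2√5 ℏ ≈ 4.472ℏ; θ(m_l=-1) ≈ 102.92°; θ_min ≈ 26.57°

|L| = ℏ√(4·5) = 2√5 ℏ ≈ 4.472ℏ.
For m_l = -1: cos θ = -1/√20, θ ≈ 102.92°.
cos θ_min = 4/√20, so θ_min ≈ 26.57°.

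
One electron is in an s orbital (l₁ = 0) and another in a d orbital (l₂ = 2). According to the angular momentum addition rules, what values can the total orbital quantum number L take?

L = 2

L runs from |0 − 2| = 2 to 0 + 2 = 2.
So L can be 2.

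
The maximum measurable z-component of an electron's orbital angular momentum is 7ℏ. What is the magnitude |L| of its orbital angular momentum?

|L| = 2√14 ℏ ≈ 7.483ℏ

Since max m_l = l, l = 7.
|L| = √(l(l+1)) ℏ = 2√14 ℏ.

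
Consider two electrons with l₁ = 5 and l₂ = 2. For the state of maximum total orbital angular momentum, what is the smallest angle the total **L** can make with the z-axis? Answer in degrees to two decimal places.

θ_min ≈ 20.70°

The total orbital quantum number L ranges from |l₁ − l₂| to l₁ + l₂ in integer steps.
L ∈ {3, 4, 5, 6, 7}.
The maximum is L = 7, with |L_tot| = ℏ√(7·8) = 2√14 ℏ.
The minimum angle with z is arccos(7/√56) ≈ 20.70°.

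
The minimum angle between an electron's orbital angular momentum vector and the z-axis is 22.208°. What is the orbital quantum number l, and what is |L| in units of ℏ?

cos²θ_min = l/(l+1) = 0.8571.
l = cos²θ/sin²θ ≈ 6.
Then |L| = ℏ√(6·7) = √42 ℏ.

l = 6, |L| = √42 ℏ ≈ 6.481ℏ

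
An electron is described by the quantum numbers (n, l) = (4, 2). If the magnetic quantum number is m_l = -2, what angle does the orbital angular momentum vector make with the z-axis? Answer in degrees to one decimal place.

θ ≈ 144.7°

|L| = ℏ√(l(l+1)) = √6 ℏ.
L_z = m_l ℏ = −2ℏ.
cos θ = L_z/|L| = -2/√6, so θ ≈ 144.7°.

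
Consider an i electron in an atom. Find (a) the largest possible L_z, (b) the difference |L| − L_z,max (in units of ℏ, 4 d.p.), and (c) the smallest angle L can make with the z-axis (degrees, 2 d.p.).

An i state has l = 6.
L_z,max = lℏ = 6ℏ.
|L| − L_z,max = (√42 − 6)ℏ ≈ 0.4807ℏ.
cos θ_min = 6/√42, so θ_min ≈ 22.21°.

L_z,max = 6ℏ; |L|−L_z,max ≈ 0.4807ℏ; θ_min ≈ 22.21°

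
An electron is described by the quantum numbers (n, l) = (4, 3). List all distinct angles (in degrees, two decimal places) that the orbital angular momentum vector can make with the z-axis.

|L|² = l(l+1)ℏ² = 12ℏ², so |L| = 2√3 ℏ.
cos θ = m_l/√12 for each m_l ∈ {-3, -2, -1, 0, 1, 2, 3}.

θ ∈ {30.00°, 54.74°, 73.22°, 90.00°, 106.78°, 125.26°, 150.00°}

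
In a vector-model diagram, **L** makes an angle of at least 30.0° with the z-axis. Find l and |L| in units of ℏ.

l = 3, |L| = 2√3 ℏ ≈ 3.464ℏ

cos²θ_min = l/(l+1) = 0.7500.
Thus l = 0.7500/(1 − 0.7500) ≈ 3.
Then |L| = ℏ√(3·4) = 2√3 ℏ.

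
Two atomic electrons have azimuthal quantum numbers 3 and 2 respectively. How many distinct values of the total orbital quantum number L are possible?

Angular momentum addition gives L = |l₁ − l₂|, …, l₁ + l₂.
Allowed values: L = 1, 2, 3, 4, 5.
That is 5 values.

5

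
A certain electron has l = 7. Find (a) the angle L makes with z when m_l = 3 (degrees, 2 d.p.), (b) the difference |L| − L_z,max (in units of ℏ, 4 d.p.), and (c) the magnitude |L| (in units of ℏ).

θ(m_l=3) ≈ 66.37°; |L|−L_z,max ≈ 0.4833ℏ; |L| = 2√14 ℏ ≈ 7.483ℏ

For m_l = 3: cos θ = 3/√56, θ ≈ 66.37°.
|L| − L_z,max = (2√14 − 7)ℏ ≈ 0.4833ℏ.
|L| = ℏ√(7·8) = 2√14 ℏ ≈ 7.483ℏ.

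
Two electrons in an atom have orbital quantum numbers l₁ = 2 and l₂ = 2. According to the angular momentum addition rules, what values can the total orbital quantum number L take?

L = 0, 1, 2, 3, 4

Angular momentum addition gives L = |l₁ − l₂|, …, l₁ + l₂.
L ∈ {0, 1, 2, 3, 4}.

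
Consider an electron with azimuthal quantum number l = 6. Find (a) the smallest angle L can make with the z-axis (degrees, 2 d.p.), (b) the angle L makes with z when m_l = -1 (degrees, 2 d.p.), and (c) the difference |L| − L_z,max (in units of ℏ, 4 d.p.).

θ_min ≈ 22.21°; θ(m_l=-1) ≈ 98.88°; |L|−L_z,max ≈ 0.4807ℏ

cos θ_min = 6/√42, so θ_min ≈ 22.21°.
For m_l = -1: cos θ = -1/√42, θ ≈ 98.88°.
|L| − L_z,max = (√42 − 6)ℏ ≈ 0.4807ℏ.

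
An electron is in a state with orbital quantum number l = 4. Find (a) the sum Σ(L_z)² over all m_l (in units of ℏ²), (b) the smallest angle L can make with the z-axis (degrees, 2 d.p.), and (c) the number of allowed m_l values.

Σ(L_z)² = 60 ℏ²; θ_min ≈ 26.57°; 9 values

Σ m_l² = 60, so Σ(L_z)² = 60 ℏ².
cos θ_min = 4/√20, so θ_min ≈ 26.57°.
There are 2l+1 = 9 values of m_l.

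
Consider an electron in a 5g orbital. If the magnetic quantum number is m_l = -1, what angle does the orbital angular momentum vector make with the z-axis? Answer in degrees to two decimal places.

5g means n = 5, l = 4.
|L| = √(l(l+1)) ℏ = 2√5 ℏ.
L_z = m_l ℏ = −1ℏ.
cos θ = L_z/|L| = -1/√20, so θ ≈ 102.92°.

θ ≈ 102.92°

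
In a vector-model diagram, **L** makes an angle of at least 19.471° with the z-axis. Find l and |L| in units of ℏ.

l = 8, |L| = 6√2 ℏ ≈ 8.485ℏ

cos θ_min = l/√(l(l+1)) = √(l/(l+1)), so l/(l+1) = cos²(19.471°) = 0.8889.
Solving: l = 8.
Then |L| = ℏ√(8·9) = 6√2 ℏ.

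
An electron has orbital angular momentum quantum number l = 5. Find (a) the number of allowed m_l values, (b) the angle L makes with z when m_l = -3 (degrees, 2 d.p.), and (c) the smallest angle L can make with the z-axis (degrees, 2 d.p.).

There are 2l+1 = 11 values of m_l.
For m_l = -3: cos θ = -3/√30, θ ≈ 123.21°.
cos θ_min = 5/√30, so θ_min ≈ 24.09°.

11 values; θ(m_l=-3) ≈ 123.21°; θ_min ≈ 24.09°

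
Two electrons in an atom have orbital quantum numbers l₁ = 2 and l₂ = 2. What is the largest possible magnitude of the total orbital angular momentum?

|L_tot|_max = 2√5 ℏ ≈ 4.472ℏ

By the triangle rule, |l₁ − l₂| ≤ L ≤ l₁ + l₂.
L ∈ {0, 1, 2, 3, 4}.
The largest magnitude corresponds to L = 4: |L_tot| = ℏ√(4·5) = 2√5 ℏ.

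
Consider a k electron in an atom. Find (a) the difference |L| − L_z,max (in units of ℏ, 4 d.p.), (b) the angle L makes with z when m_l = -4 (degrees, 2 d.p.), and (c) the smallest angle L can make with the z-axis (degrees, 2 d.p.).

|L|−L_z,max ≈ 0.4833ℏ; θ(m_l=-4) ≈ 122.31°; θ_min ≈ 20.70°

A k state has l = 7.
|L| − L_z,max = (2√14 − 7)ℏ ≈ 0.4833ℏ.
For m_l = -4: cos θ = -4/√56, θ ≈ 122.31°.
cos θ_min = 7/√56, so θ_min ≈ 20.70°.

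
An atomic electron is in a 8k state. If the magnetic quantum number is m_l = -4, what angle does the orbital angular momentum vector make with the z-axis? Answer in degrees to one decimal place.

For 8k, l = 7.
|L| = √(l(l+1)) ℏ = 2√14 ℏ.
L_z = m_l ℏ = −4ℏ.
cos θ = L_z/|L| = -4/√56, so θ ≈ 122.3°.

θ ≈ 122.3°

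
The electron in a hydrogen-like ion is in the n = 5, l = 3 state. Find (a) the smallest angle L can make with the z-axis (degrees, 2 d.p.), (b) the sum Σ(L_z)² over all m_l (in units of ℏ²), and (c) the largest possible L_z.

cos θ_min = 3/√12, so θ_min ≈ 30.00°.
Σ m_l² = 28, so Σ(L_z)² = 28 ℏ².
L_z,max = lℏ = 3ℏ.

θ_min ≈ 30.00°; Σ(L_z)² = 28 ℏ²; L_z,max = 3ℏ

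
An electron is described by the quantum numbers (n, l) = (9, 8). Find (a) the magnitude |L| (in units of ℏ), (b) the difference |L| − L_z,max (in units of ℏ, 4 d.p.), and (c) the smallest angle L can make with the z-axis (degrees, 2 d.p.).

|L| = ℏ√(8·9) = 6√2 ℏ ≈ 8.485ℏ.
|L| − L_z,max = (6√2 − 8)ℏ ≈ 0.4853ℏ.
cos θ_min = 8/√72, so θ_min ≈ 19.47°.

|L| = 6√2 ℏ ≈ 8.485ℏ; |L|−L_z,max ≈ 0.4853ℏ; θ_min ≈ 19.47°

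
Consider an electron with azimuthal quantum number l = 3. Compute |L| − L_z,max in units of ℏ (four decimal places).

|L| − L_z,max ≈ 0.4641ℏ

|L| = 2√3 ℏ ≈ 3.4641ℏ, while L_z,max = lℏ = 3ℏ.
The difference is (2√3 − 3)ℏ ≈ 0.4641ℏ.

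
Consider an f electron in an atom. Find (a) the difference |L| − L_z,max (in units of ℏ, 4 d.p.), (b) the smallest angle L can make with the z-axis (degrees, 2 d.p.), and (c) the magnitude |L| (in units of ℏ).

|L|−L_z,max ≈ 0.4641ℏ; θ_min ≈ 30.00°; |L| = 2√3 ℏ ≈ 3.464ℏ

For an f orbital, l = 3.
|L| − L_z,max = (2√3 − 3)ℏ ≈ 0.4641ℏ.
cos θ_min = 3/√12, so θ_min ≈ 30.00°.
|L| = ℏ√(3·4) = 2√3 ℏ ≈ 3.464ℏ.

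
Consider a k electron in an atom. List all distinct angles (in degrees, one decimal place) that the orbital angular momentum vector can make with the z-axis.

The letter k corresponds to l = 7.
|L| = √(l(l+1)) ℏ = 2√14 ℏ.
cos θ = m_l/√56 for each m_l ∈ {-7, -6, -5, -4, -3, -2, -1, 0, 1, 2, 3, 4, 5, 6, 7}.

θ ∈ {20.7°, 36.7°, 48.1°, 57.7°, 66.4°, 74.5°, 82.3°, 90.0°, 97.7°, 105.5°, 113.6°, 122.3°, 131.9°, 143.3°, 159.3°}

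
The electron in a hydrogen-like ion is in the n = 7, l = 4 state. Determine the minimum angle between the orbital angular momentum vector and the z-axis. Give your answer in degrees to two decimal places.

|L| = √(l(l+1)) ℏ = 2√5 ℏ.
The smallest angle corresponds to the largest L_z, i.e. m_l = l = 4, giving L_z = 4ℏ.
cos θ_min = 4/√20, so θ_min ≈ 26.57°.

θ_min ≈ 26.57°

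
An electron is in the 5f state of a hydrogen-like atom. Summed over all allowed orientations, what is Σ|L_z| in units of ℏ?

Σ|L_z| = 12 ℏ

The 5f subshell has l = 3.
m_l ∈ {-3, -2, -1, 0, 1, 2, 3}.
Σ|m_l| = l(l+1) = 12.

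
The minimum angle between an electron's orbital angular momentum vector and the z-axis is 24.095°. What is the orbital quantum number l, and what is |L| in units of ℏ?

At minimum angle, m_l = l, so cos θ = l/√(l(l+1)); cos²θ = l/(l+1) = 0.8333.
Solving: l = 5.
Then |L| = ℏ√(5·6) = √30 ℏ.

l = 5, |L| = √30 ℏ ≈ 5.477ℏ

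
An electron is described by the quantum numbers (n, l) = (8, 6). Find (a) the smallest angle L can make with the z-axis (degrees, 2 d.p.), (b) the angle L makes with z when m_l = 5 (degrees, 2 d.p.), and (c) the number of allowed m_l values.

θ_min ≈ 22.21°; θ(m_l=5) ≈ 39.51°; 13 values

cos θ_min = 6/√42, so θ_min ≈ 22.21°.
For m_l = 5: cos θ = 5/√42, θ ≈ 39.51°.
There are 2l+1 = 13 values of m_l.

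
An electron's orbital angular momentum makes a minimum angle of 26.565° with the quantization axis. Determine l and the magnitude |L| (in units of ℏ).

cos²θ_min = l/(l+1) = 0.8000.
l = cos²θ/sin²θ ≈ 4.
Then |L| = ℏ√(4·5) = 2√5 ℏ.

l = 4, |L| = 2√5 ℏ ≈ 4.472ℏ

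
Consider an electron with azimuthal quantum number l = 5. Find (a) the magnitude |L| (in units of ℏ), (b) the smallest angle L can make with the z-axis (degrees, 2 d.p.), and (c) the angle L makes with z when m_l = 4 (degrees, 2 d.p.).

|L| = ℏ√(5·6) = √30 ℏ ≈ 5.477ℏ.
cos θ_min = 5/√30, so θ_min ≈ 24.09°.
For m_l = 4: cos θ = 4/√30, θ ≈ 43.09°.

|L| = √30 ℏ ≈ 5.477ℏ; θ_min ≈ 24.09°; θ(m_l=4) ≈ 43.09°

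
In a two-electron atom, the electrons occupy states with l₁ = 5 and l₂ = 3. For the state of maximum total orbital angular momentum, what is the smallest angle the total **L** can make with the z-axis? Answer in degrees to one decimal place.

θ_min ≈ 19.5°

The total orbital quantum number L ranges from |l₁ − l₂| to l₁ + l₂ in integer steps.
So L can be 2, 3, 4, 5, 6, 7, 8.
The maximum is L = 8, with |L_tot| = ℏ√(8·9) = 6√2 ℏ.
The minimum angle with z is arccos(8/√72) ≈ 19.5°.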